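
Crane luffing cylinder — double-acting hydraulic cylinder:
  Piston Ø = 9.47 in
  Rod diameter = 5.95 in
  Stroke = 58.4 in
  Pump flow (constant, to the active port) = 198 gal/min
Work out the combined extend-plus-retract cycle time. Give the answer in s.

Cap-side area A_cap = π/4 × (9.47 in)² = 70.44 in^2
Rod-side annular area A_ann = π/4 × (9.47² − 5.95²) = 42.63 in^2
t_ext = A_cap·L/Q = 5.396 s
t_ret = A_ann·L/Q = 3.266 s
t_cycle = t_ext + t_ret

t ≈ 8.66 s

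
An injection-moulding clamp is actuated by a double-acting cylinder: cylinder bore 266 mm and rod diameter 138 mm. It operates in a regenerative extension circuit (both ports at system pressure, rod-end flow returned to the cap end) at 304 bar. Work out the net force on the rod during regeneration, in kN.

F ≈ 455 kN

With equal pressure on both faces, forces on the annular region cancel; the net push is pressure × rod cross-section.
Rod cross-section A_rod = π/4 × (138 mm)² = 14960 mm^2
F = P × A_rod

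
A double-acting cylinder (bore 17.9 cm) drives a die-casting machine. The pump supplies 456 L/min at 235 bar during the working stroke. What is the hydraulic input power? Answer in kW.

W ≈ 179 kW

Hydraulic power = P × Q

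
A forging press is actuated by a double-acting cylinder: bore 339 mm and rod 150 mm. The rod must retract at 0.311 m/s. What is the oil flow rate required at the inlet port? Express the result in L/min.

Rod-side annular area A_ann = π/4 × (339² − 150²) = 72590 mm^2
Q = A × v

Q ≈ 1350 L/min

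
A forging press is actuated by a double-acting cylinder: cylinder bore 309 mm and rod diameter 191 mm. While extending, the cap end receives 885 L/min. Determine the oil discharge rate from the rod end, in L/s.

Cap-side area A_cap = π/4 × (309 mm)² = 74990 mm^2
Rod-side annular area A_ann = π/4 × (309² − 191²) = 46340 mm^2
Piston speed v = Q_in/A_cap; rod-end outflow Q_out = v × A_ann = Q_in × A_ann/A_cap.

Q_out ≈ 9.11 L/s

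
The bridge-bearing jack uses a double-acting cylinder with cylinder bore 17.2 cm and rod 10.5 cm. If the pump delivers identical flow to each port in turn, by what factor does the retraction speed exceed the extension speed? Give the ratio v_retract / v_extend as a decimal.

Cap-side area A_cap = π/4 × (17.2 cm)² = 232.4 cm^2
Rod-side annular area A_ann = π/4 × (17.2² − 10.5²) = 145.8 cm^2
For equal Q, v ∝ 1/A, so v_ret/v_ext = A_cap/A_ann.

v_ret/v_ext ≈ 1.59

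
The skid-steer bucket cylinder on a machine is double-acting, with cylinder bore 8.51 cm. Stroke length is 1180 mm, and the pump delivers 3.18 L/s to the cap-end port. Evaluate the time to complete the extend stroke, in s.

Cap-side area A_cap = π/4 × (8.51 cm)² = 56.88 cm^2
Swept volume V = A × L; t = V / Q = A·L / Q

t ≈ 2.11 s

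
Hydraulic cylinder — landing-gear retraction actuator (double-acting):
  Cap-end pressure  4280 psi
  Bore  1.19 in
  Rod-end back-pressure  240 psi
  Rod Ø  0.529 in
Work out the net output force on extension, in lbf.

Cap-side area A_cap = π/4 × (1.19 in)² = 1.112 in^2
Rod-side annular area A_ann = π/4 × (1.19² − 0.529²) = 0.8924 in^2
Net thrust = P_cap·A_cap − P_rod·A_ann = 4760 lbf − 214.2 lbf

F ≈ 4550 lbf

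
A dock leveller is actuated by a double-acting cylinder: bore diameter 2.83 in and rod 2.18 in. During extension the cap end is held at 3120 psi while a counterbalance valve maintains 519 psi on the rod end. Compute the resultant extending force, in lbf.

Cap-side area A_cap = π/4 × (2.83 in)² = 6.290 in^2
Rod-side annular area A_ann = π/4 × (2.83² − 2.18²) = 2.558 in^2
Net thrust = P_cap·A_cap − P_rod·A_ann = 19630 lbf − 1327 lbf

F ≈ 18300 lbf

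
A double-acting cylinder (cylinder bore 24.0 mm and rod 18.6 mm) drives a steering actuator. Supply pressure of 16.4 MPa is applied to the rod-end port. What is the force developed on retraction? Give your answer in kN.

Rod-side annular area A_ann = π/4 × (24.0² − 18.6²) = 180.7 mm^2
On retraction the pressure acts on the annular area (bore minus rod).
F = P × A_ann

F ≈ 2.96 kN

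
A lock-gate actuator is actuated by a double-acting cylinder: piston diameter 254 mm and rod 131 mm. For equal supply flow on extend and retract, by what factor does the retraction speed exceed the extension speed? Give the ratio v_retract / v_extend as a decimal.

v_ret/v_ext ≈ 1.36

Cap-side area A_cap = π/4 × (254 mm)² = 50670 mm^2
Rod-side annular area A_ann = π/4 × (254² − 131²) = 37190 mm^2
For equal Q, v ∝ 1/A, so v_ret/v_ext = A_cap/A_ann.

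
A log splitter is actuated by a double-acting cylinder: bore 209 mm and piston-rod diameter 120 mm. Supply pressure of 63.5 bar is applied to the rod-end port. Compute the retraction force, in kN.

F ≈ 146 kN

Rod-side annular area A_ann = π/4 × (209² − 120²) = 23000 mm^2
On retraction the pressure acts on the annular area (bore minus rod).
F = P × A_ann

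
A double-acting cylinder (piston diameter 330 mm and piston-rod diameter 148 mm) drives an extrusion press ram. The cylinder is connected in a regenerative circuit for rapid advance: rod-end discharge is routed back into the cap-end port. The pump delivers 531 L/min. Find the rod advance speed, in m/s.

v ≈ 0.514 m/s

In regeneration the rod-end outflow joins the pump flow into the cap end, so the net volume the pump must supply per unit advance equals the rod cross-section area.
Rod cross-section A_rod = π/4 × (148 mm)² = 17200 mm^2
v = Q_pump / A_rod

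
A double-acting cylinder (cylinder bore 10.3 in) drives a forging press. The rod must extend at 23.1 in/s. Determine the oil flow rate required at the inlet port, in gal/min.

Cap-side area A_cap = π/4 × (10.3 in)² = 83.32 in^2
Q = A × v

Q ≈ 500 gal/min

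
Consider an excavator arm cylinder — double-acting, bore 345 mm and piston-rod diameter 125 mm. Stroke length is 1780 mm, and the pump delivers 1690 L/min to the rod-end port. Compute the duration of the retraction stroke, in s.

Rod-side annular area A_ann = π/4 × (345² − 125²) = 81210 mm^2
Swept volume V = A × L; t = V / Q = A·L / Q

t ≈ 5.13 s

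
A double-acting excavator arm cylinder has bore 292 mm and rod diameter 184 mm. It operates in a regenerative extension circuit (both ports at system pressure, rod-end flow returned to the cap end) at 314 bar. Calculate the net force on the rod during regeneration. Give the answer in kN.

With equal pressure on both faces, forces on the annular region cancel; the net push is pressure × rod cross-section.
Rod cross-section A_rod = π/4 × (184 mm)² = 26590 mm^2
F = P × A_rod

F ≈ 835 kN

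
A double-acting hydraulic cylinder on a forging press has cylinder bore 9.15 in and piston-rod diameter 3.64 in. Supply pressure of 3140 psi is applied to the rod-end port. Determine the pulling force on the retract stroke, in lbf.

F ≈ 1.74e5 lbf

Rod-side annular area A_ann = π/4 × (9.15² − 3.64²) = 55.35 in^2
On retraction the pressure acts on the annular area (bore minus rod).
F = P × A_ann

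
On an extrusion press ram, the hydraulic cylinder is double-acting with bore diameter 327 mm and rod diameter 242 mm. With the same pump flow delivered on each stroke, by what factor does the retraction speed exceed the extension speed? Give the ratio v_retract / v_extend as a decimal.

v_ret/v_ext ≈ 2.21

Cap-side area A_cap = π/4 × (327 mm)² = 83980 mm^2
Rod-side annular area A_ann = π/4 × (327² − 242²) = 37990 mm^2
For equal Q, v ∝ 1/A, so v_ret/v_ext = A_cap/A_ann.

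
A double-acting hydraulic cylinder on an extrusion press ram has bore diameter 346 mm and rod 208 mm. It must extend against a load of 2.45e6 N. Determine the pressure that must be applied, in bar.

P ≈ 261 bar

Cap-side area A_cap = π/4 × (346 mm)² = 94020 mm^2
P = F / A = 2.45e6 N / A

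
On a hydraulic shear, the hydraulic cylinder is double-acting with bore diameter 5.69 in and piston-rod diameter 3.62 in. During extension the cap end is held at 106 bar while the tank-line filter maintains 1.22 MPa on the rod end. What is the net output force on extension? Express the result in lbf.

F ≈ 36400 lbf

Cap-side area A_cap = π/4 × (5.69 in)² = 25.43 in^2
Rod-side annular area A_ann = π/4 × (5.69² − 3.62²) = 15.14 in^2
Net thrust = P_cap·A_cap − P_rod·A_ann = 39090 lbf − 2678 lbf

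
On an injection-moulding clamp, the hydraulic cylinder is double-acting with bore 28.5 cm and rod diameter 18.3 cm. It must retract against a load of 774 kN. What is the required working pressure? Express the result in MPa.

P ≈ 20.6 MPa

Rod-side annular area A_ann = π/4 × (28.5² − 18.3²) = 374.9 cm^2
Retraction: pressure acts on the annular area.
P = F / A = 774 kN / A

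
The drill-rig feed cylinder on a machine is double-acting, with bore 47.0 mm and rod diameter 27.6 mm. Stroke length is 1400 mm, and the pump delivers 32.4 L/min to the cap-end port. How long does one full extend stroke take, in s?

t ≈ 4.50 s

Cap-side area A_cap = π/4 × (47.0 mm)² = 1735 mm^2
Swept volume V = A × L; t = V / Q = A·L / Q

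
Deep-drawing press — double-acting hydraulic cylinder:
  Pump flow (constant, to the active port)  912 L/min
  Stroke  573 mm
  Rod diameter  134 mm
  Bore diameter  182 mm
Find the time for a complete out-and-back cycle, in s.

Cap-side area A_cap = π/4 × (182 mm)² = 26020 mm^2
Rod-side annular area A_ann = π/4 × (182² − 134²) = 11910 mm^2
t_ext = A_cap·L/Q = 0.9807 s
t_ret = A_ann·L/Q = 0.4491 s
t_cycle = t_ext + t_ret

t ≈ 1.43 s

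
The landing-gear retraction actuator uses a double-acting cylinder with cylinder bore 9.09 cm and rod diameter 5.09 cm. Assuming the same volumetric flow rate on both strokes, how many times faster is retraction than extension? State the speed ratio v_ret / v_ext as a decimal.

Cap-side area A_cap = π/4 × (9.09 cm)² = 64.90 cm^2
Rod-side annular area A_ann = π/4 × (9.09² − 5.09²) = 44.55 cm^2
For equal Q, v ∝ 1/A, so v_ret/v_ext = A_cap/A_ann.

v_ret/v_ext ≈ 1.46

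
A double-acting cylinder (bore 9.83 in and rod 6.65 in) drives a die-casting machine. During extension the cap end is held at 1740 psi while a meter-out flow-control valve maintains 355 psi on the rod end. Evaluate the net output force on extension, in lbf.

F ≈ 1.17e5 lbf

Cap-side area A_cap = π/4 × (9.83 in)² = 75.89 in^2
Rod-side annular area A_ann = π/4 × (9.83² − 6.65²) = 41.16 in^2
Net thrust = P_cap·A_cap − P_rod·A_ann = 1.321e5 lbf − 14610 lbf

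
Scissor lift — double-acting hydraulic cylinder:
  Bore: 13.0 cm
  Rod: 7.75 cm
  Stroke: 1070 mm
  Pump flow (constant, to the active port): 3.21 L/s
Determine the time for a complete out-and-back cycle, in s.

t ≈ 7.28 s

Cap-side area A_cap = π/4 × (13.0 cm)² = 132.7 cm^2
Rod-side annular area A_ann = π/4 × (13.0² − 7.75²) = 85.56 cm^2
t_ext = A_cap·L/Q = 4.424 s
t_ret = A_ann·L/Q = 2.852 s
t_cycle = t_ext + t_ret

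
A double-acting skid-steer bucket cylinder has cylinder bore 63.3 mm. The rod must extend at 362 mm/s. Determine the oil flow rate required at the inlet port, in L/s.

Cap-side area A_cap = π/4 × (63.3 mm)² = 3147 mm^2
Q = A × v

Q ≈ 1.14 L/s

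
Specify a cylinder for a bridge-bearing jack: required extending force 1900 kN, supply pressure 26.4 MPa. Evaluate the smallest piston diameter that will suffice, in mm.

Extension force acts on the full piston face: F = P × (π/4)D².
D = √(4F / (πP)) = √(4 × 1900 kN / (π × 26.4 MPa))

D ≈ 303 mm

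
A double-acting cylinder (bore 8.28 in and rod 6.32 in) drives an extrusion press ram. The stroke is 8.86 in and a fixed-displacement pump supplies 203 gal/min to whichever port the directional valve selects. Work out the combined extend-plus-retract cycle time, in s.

Cap-side area A_cap = π/4 × (8.28 in)² = 53.85 in^2
Rod-side annular area A_ann = π/4 × (8.28² − 6.32²) = 22.47 in^2
t_ext = A_cap·L/Q = 0.6104 s
t_ret = A_ann·L/Q = 0.2548 s
t_cycle = t_ext + t_ret

t ≈ 0.865 s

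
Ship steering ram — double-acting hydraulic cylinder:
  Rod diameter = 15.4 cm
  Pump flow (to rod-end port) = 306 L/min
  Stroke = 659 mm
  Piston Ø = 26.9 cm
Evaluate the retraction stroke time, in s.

t ≈ 4.94 s

Rod-side annular area A_ann = π/4 × (26.9² − 15.4²) = 382.1 cm^2
Swept volume V = A × L; t = V / Q = A·L / Q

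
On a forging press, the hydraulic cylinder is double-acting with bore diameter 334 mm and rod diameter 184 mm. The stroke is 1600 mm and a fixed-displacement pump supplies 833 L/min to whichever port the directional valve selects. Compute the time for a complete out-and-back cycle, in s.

t ≈ 17.1 s

Cap-side area A_cap = π/4 × (334 mm)² = 87620 mm^2
Rod-side annular area A_ann = π/4 × (334² − 184²) = 61030 mm^2
t_ext = A_cap·L/Q = 10.10 s
t_ret = A_ann·L/Q = 7.033 s
t_cycle = t_ext + t_ret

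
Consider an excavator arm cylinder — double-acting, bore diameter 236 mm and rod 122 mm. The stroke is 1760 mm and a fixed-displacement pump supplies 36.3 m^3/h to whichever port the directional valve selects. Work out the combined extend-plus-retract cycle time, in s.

Cap-side area A_cap = π/4 × (236 mm)² = 43740 mm^2
Rod-side annular area A_ann = π/4 × (236² − 122²) = 32050 mm^2
t_ext = A_cap·L/Q = 7.635 s
t_ret = A_ann·L/Q = 5.595 s
t_cycle = t_ext + t_ret

t ≈ 13.2 s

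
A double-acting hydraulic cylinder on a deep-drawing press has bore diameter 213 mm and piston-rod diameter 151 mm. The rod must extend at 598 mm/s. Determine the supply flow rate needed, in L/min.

Cap-side area A_cap = π/4 × (213 mm)² = 35630 mm^2
Q = A × v

Q ≈ 1280 L/min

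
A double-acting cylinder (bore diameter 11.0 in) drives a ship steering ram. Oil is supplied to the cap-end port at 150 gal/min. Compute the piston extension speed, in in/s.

v ≈ 6.08 in/s

Cap-side area A_cap = π/4 × (11.0 in)² = 95.03 in^2
v = Q / A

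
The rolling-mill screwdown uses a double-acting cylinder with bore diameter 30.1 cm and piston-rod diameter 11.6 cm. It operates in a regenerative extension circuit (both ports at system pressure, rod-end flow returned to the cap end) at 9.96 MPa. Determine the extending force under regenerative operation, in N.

F ≈ 1.05e5 N

With equal pressure on both faces, forces on the annular region cancel; the net push is pressure × rod cross-section.
Rod cross-section A_rod = π/4 × (11.6 cm)² = 105.7 cm^2
F = P × A_rod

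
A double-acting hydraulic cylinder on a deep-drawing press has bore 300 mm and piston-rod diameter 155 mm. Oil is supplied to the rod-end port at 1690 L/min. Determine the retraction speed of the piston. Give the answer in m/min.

Rod-side annular area A_ann = π/4 × (300² − 155²) = 51820 mm^2
Flow into the rod-end port fills the annular volume.
v = Q / A

v ≈ 32.6 m/min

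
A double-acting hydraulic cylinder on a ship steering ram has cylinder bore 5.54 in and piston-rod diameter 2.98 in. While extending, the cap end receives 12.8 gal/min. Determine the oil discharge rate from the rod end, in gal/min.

Q_out ≈ 9.10 gal/min

Cap-side area A_cap = π/4 × (5.54 in)² = 24.11 in^2
Rod-side annular area A_ann = π/4 × (5.54² − 2.98²) = 17.13 in^2
Piston speed v = Q_in/A_cap; rod-end outflow Q_out = v × A_ann = Q_in × A_ann/A_cap.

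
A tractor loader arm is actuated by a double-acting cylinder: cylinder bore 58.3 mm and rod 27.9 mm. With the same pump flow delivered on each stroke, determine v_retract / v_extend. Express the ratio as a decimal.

v_ret/v_ext ≈ 1.30

Cap-side area A_cap = π/4 × (58.3 mm)² = 2669 mm^2
Rod-side annular area A_ann = π/4 × (58.3² − 27.9²) = 2058 mm^2
For equal Q, v ∝ 1/A, so v_ret/v_ext = A_cap/A_ann.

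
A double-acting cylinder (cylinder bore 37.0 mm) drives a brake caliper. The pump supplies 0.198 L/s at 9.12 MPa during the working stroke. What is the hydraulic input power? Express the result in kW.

W ≈ 1.81 kW

Hydraulic power = P × Q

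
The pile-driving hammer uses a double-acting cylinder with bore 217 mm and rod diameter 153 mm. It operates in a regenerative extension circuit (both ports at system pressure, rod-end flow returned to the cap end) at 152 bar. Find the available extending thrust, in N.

F ≈ 2.79e5 N

With equal pressure on both faces, forces on the annular region cancel; the net push is pressure × rod cross-section.
Rod cross-section A_rod = π/4 × (153 mm)² = 18390 mm^2
F = P × A_rod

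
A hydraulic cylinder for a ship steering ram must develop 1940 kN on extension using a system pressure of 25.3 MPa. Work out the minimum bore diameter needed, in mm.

D ≈ 312 mm

Extension force acts on the full piston face: F = P × (π/4)D².
D = √(4F / (πP)) = √(4 × 1940 kN / (π × 25.3 MPa))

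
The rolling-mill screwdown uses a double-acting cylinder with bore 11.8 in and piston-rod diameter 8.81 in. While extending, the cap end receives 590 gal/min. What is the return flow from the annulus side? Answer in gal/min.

Cap-side area A_cap = π/4 × (11.8 in)² = 109.4 in^2
Rod-side annular area A_ann = π/4 × (11.8² − 8.81²) = 48.40 in^2
Piston speed v = Q_in/A_cap; rod-end outflow Q_out = v × A_ann = Q_in × A_ann/A_cap.

Q_out ≈ 261 gal/min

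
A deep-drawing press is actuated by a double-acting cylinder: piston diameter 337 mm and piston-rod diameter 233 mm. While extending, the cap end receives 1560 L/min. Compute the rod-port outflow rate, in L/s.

Q_out ≈ 13.6 L/s

Cap-side area A_cap = π/4 × (337 mm)² = 89200 mm^2
Rod-side annular area A_ann = π/4 × (337² − 233²) = 46560 mm^2
Piston speed v = Q_in/A_cap; rod-end outflow Q_out = v × A_ann = Q_in × A_ann/A_cap.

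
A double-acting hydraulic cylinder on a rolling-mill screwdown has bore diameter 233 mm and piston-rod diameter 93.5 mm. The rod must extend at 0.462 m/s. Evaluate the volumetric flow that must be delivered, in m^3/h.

Cap-side area A_cap = π/4 × (233 mm)² = 42640 mm^2
Q = A × v

Q ≈ 70.9 m^3/h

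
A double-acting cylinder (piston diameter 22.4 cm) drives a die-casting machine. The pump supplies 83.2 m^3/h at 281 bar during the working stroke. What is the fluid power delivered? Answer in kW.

W ≈ 649 kW

Hydraulic power = P × Q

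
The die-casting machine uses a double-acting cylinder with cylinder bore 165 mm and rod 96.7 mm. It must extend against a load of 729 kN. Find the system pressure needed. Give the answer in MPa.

Cap-side area A_cap = π/4 × (165 mm)² = 21380 mm^2
P = F / A = 729 kN / A

P ≈ 34.1 MPa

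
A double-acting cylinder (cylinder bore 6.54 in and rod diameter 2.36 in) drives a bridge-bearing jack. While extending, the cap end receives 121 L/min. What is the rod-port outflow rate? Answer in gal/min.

Q_out ≈ 27.8 gal/min

Cap-side area A_cap = π/4 × (6.54 in)² = 33.59 in^2
Rod-side annular area A_ann = π/4 × (6.54² − 2.36²) = 29.22 in^2
Piston speed v = Q_in/A_cap; rod-end outflow Q_out = v × A_ann = Q_in × A_ann/A_cap.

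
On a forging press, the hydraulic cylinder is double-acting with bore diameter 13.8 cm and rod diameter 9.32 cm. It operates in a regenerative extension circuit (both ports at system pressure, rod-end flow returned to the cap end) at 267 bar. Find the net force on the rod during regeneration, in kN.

With equal pressure on both faces, forces on the annular region cancel; the net push is pressure × rod cross-section.
Rod cross-section A_rod = π/4 × (9.32 cm)² = 68.22 cm^2
F = P × A_rod

F ≈ 182 kN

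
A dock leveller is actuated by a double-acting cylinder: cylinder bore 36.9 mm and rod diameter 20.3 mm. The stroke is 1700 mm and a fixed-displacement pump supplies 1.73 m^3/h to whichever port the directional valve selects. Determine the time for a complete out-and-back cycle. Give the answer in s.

t ≈ 6.42 s

Cap-side area A_cap = π/4 × (36.9 mm)² = 1069 mm^2
Rod-side annular area A_ann = π/4 × (36.9² − 20.3²) = 745.8 mm^2
t_ext = A_cap·L/Q = 3.783 s
t_ret = A_ann·L/Q = 2.638 s
t_cycle = t_ext + t_ret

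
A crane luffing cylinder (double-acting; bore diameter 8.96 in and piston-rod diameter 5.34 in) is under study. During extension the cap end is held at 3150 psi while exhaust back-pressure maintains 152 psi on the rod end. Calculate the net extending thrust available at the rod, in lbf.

F ≈ 1.92e5 lbf

Cap-side area A_cap = π/4 × (8.96 in)² = 63.05 in^2
Rod-side annular area A_ann = π/4 × (8.96² − 5.34²) = 40.66 in^2
Net thrust = P_cap·A_cap − P_rod·A_ann = 1.986e5 lbf − 6180 lbf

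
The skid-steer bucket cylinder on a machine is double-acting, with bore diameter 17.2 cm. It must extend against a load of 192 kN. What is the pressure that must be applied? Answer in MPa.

Cap-side area A_cap = π/4 × (17.2 cm)² = 232.4 cm^2
P = F / A = 192 kN / A

P ≈ 8.26 MPa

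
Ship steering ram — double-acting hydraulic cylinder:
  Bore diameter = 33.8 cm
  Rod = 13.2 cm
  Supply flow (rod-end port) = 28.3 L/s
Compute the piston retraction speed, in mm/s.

v ≈ 372 mm/s

Rod-side annular area A_ann = π/4 × (33.8² − 13.2²) = 760.4 cm^2
Flow into the rod-end port fills the annular volume.
v = Q / A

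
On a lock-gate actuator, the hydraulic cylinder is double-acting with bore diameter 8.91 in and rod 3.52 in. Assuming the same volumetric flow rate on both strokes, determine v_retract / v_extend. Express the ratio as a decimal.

v_ret/v_ext ≈ 1.18

Cap-side area A_cap = π/4 × (8.91 in)² = 62.35 in^2
Rod-side annular area A_ann = π/4 × (8.91² − 3.52²) = 52.62 in^2
For equal Q, v ∝ 1/A, so v_ret/v_ext = A_cap/A_ann.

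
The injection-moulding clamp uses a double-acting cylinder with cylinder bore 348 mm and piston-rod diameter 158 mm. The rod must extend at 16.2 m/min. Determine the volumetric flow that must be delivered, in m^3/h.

Q ≈ 92.5 m^3/h

Cap-side area A_cap = π/4 × (348 mm)² = 95110 mm^2
Q = A × v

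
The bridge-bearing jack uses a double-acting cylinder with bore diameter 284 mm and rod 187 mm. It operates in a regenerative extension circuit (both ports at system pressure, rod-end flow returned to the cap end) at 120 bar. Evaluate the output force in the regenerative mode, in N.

F ≈ 3.30e5 N

With equal pressure on both faces, forces on the annular region cancel; the net push is pressure × rod cross-section.
Rod cross-section A_rod = π/4 × (187 mm)² = 27460 mm^2
F = P × A_rod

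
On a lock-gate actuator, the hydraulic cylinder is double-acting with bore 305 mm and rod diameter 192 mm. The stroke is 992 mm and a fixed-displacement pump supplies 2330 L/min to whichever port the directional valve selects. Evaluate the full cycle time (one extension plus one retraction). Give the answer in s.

Cap-side area A_cap = π/4 × (305 mm)² = 73060 mm^2
Rod-side annular area A_ann = π/4 × (305² − 192²) = 44110 mm^2
t_ext = A_cap·L/Q = 1.866 s
t_ret = A_ann·L/Q = 1.127 s
t_cycle = t_ext + t_ret

t ≈ 2.99 s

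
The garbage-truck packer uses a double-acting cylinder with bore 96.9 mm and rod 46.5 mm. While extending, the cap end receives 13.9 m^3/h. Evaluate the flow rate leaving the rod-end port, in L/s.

Cap-side area A_cap = π/4 × (96.9 mm)² = 7375 mm^2
Rod-side annular area A_ann = π/4 × (96.9² − 46.5²) = 5676 mm^2
Piston speed v = Q_in/A_cap; rod-end outflow Q_out = v × A_ann = Q_in × A_ann/A_cap.

Q_out ≈ 2.97 L/s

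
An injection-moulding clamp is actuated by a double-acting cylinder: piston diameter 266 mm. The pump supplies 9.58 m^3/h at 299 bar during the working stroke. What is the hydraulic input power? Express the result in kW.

W ≈ 79.6 kW

Hydraulic power = P × Q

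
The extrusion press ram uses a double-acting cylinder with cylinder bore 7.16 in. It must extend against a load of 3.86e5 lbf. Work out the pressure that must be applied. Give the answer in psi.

Cap-side area A_cap = π/4 × (7.16 in)² = 40.26 in^2
P = F / A = 3.86e5 lbf / A

P ≈ 9590 psi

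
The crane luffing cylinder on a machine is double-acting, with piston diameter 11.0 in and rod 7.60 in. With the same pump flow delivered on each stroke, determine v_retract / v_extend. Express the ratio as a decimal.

v_ret/v_ext ≈ 1.91

Cap-side area A_cap = π/4 × (11.0 in)² = 95.03 in^2
Rod-side annular area A_ann = π/4 × (11.0² − 7.60²) = 49.67 in^2
For equal Q, v ∝ 1/A, so v_ret/v_ext = A_cap/A_ann.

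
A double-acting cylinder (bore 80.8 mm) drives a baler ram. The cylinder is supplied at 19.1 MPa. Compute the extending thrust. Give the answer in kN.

Cap-side area A_cap = π/4 × (80.8 mm)² = 5128 mm^2
F = P × A_cap = 19.1 MPa × A_cap

F ≈ 97.9 kN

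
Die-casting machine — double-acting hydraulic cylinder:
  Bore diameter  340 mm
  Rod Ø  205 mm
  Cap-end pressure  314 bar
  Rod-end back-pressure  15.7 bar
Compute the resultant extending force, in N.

F ≈ 2.76e6 N

Cap-side area A_cap = π/4 × (340 mm)² = 90790 mm^2
Rod-side annular area A_ann = π/4 × (340² − 205²) = 57790 mm^2
Net thrust = P_cap·A_cap − P_rod·A_ann = 2.851e6 N − 90720 N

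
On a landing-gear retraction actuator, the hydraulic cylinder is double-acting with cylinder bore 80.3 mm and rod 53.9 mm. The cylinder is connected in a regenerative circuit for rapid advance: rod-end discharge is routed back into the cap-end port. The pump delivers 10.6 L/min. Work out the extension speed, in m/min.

In regeneration the rod-end outflow joins the pump flow into the cap end, so the net volume the pump must supply per unit advance equals the rod cross-section area.
Rod cross-section A_rod = π/4 × (53.9 mm)² = 2282 mm^2
v = Q_pump / A_rod

v ≈ 4.65 m/min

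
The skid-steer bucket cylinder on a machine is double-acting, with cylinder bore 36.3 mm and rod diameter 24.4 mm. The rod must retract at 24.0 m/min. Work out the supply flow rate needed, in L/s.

Q ≈ 0.227 L/s

Rod-side annular area A_ann = π/4 × (36.3² − 24.4²) = 567.3 mm^2
Q = A × v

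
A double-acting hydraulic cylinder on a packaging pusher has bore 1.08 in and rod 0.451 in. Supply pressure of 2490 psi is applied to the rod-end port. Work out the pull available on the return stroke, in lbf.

F ≈ 1880 lbf

Rod-side annular area A_ann = π/4 × (1.08² − 0.451²) = 0.7563 in^2
On retraction the pressure acts on the annular area (bore minus rod).
F = P × A_ann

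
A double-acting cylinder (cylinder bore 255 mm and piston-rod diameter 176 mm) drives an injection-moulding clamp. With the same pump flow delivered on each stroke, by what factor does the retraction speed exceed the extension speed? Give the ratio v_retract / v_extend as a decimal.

Cap-side area A_cap = π/4 × (255 mm)² = 51070 mm^2
Rod-side annular area A_ann = π/4 × (255² − 176²) = 26740 mm^2
For equal Q, v ∝ 1/A, so v_ret/v_ext = A_cap/A_ann.

v_ret/v_ext ≈ 1.91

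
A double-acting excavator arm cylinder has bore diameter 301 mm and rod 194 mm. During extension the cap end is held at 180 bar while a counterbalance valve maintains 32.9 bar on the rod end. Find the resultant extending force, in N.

F ≈ 1.14e6 N

Cap-side area A_cap = π/4 × (301 mm)² = 71160 mm^2
Rod-side annular area A_ann = π/4 × (301² − 194²) = 41600 mm^2
Net thrust = P_cap·A_cap − P_rod·A_ann = 1.281e6 N − 1.369e5 N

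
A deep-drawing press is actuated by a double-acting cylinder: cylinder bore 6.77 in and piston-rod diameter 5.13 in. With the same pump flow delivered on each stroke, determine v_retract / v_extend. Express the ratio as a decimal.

Cap-side area A_cap = π/4 × (6.77 in)² = 36.00 in^2
Rod-side annular area A_ann = π/4 × (6.77² − 5.13²) = 15.33 in^2
For equal Q, v ∝ 1/A, so v_ret/v_ext = A_cap/A_ann.

v_ret/v_ext ≈ 2.35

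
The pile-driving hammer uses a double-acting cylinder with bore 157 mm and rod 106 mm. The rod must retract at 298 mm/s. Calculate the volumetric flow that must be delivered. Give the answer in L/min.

Q ≈ 188 L/min

Rod-side annular area A_ann = π/4 × (157² − 106²) = 10530 mm^2
Q = A × v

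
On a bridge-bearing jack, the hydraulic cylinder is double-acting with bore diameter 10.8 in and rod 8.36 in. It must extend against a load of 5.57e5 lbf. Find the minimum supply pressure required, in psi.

P ≈ 6080 psi

Cap-side area A_cap = π/4 × (10.8 in)² = 91.61 in^2
P = F / A = 5.57e5 lbf / A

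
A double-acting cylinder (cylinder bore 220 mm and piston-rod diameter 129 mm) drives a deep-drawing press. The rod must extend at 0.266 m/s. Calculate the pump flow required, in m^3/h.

Q ≈ 36.4 m^3/h

Cap-side area A_cap = π/4 × (220 mm)² = 38010 mm^2
Q = A × v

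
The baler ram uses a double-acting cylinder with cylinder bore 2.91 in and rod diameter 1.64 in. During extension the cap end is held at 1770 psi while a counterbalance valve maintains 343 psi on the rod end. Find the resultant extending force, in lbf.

F ≈ 10200 lbf

Cap-side area A_cap = π/4 × (2.91 in)² = 6.651 in^2
Rod-side annular area A_ann = π/4 × (2.91² − 1.64²) = 4.538 in^2
Net thrust = P_cap·A_cap − P_rod·A_ann = 11770 lbf − 1557 lbf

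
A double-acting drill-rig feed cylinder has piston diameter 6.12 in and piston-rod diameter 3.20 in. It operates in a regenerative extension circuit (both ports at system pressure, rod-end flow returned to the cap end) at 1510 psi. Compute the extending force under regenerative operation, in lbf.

F ≈ 12100 lbf

With equal pressure on both faces, forces on the annular region cancel; the net push is pressure × rod cross-section.
Rod cross-section A_rod = π/4 × (3.20 in)² = 8.042 in^2
F = P × A_rod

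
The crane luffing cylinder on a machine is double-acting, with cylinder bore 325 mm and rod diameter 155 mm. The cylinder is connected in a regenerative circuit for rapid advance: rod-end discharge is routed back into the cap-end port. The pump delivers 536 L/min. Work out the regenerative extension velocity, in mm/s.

In regeneration the rod-end outflow joins the pump flow into the cap end, so the net volume the pump must supply per unit advance equals the rod cross-section area.
Rod cross-section A_rod = π/4 × (155 mm)² = 18870 mm^2
v = Q_pump / A_rod

v ≈ 473 mm/s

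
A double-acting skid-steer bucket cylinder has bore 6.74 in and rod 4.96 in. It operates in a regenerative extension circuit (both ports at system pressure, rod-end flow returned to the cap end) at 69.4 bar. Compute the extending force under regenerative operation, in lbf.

F ≈ 19400 lbf

With equal pressure on both faces, forces on the annular region cancel; the net push is pressure × rod cross-section.
Rod cross-section A_rod = π/4 × (4.96 in)² = 19.32 in^2
F = P × A_rod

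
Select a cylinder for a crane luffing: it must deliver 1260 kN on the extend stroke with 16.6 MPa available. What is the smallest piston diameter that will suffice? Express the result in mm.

D ≈ 311 mm

Extension force acts on the full piston face: F = P × (π/4)D².
D = √(4F / (πP)) = √(4 × 1260 kN / (π × 16.6 MPa))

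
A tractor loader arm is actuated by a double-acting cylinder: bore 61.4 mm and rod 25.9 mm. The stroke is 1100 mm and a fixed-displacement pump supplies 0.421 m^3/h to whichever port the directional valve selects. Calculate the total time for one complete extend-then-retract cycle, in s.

t ≈ 50.7 s

Cap-side area A_cap = π/4 × (61.4 mm)² = 2961 mm^2
Rod-side annular area A_ann = π/4 × (61.4² − 25.9²) = 2434 mm^2
t_ext = A_cap·L/Q = 27.85 s
t_ret = A_ann·L/Q = 22.90 s
t_cycle = t_ext + t_ret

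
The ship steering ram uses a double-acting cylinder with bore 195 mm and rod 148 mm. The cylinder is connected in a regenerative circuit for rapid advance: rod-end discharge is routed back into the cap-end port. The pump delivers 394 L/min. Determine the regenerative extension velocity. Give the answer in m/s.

v ≈ 0.382 m/s

In regeneration the rod-end outflow joins the pump flow into the cap end, so the net volume the pump must supply per unit advance equals the rod cross-section area.
Rod cross-section A_rod = π/4 × (148 mm)² = 17200 mm^2
v = Q_pump / A_rod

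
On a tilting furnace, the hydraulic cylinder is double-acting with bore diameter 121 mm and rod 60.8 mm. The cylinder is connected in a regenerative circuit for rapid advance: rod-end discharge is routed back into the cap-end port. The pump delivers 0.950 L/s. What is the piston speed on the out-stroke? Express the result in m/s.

In regeneration the rod-end outflow joins the pump flow into the cap end, so the net volume the pump must supply per unit advance equals the rod cross-section area.
Rod cross-section A_rod = π/4 × (60.8 mm)² = 2903 mm^2
v = Q_pump / A_rod

v ≈ 0.327 m/s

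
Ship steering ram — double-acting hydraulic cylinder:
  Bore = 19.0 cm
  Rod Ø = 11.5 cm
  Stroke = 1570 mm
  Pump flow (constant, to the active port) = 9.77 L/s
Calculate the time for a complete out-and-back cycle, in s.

t ≈ 7.44 s

Cap-side area A_cap = π/4 × (19.0 cm)² = 283.5 cm^2
Rod-side annular area A_ann = π/4 × (19.0² − 11.5²) = 179.7 cm^2
t_ext = A_cap·L/Q = 4.556 s
t_ret = A_ann·L/Q = 2.887 s
t_cycle = t_ext + t_ret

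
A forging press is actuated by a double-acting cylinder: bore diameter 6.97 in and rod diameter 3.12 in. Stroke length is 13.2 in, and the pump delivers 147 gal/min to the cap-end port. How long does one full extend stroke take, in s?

Cap-side area A_cap = π/4 × (6.97 in)² = 38.16 in^2
Swept volume V = A × L; t = V / Q = A·L / Q

t ≈ 0.890 s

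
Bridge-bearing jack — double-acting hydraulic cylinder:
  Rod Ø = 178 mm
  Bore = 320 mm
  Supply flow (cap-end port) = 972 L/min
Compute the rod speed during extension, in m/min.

v ≈ 12.1 m/min

Cap-side area A_cap = π/4 × (320 mm)² = 80420 mm^2
v = Q / A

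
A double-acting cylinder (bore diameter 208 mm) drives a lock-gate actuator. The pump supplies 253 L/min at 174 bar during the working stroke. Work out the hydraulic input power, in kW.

W ≈ 73.4 kW

Hydraulic power = P × Q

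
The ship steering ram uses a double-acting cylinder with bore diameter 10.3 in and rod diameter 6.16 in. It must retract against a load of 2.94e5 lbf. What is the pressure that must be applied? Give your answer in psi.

P ≈ 5490 psi

Rod-side annular area A_ann = π/4 × (10.3² − 6.16²) = 53.52 in^2
Retraction: pressure acts on the annular area.
P = F / A = 2.94e5 lbf / A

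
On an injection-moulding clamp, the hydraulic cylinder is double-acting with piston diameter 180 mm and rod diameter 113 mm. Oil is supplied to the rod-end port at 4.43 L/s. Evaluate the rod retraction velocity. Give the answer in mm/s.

Rod-side annular area A_ann = π/4 × (180² − 113²) = 15420 mm^2
Flow into the rod-end port fills the annular volume.
v = Q / A

v ≈ 287 mm/s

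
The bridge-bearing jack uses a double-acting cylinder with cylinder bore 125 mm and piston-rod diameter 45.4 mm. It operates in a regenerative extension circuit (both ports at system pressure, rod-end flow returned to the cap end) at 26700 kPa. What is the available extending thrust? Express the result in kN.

With equal pressure on both faces, forces on the annular region cancel; the net push is pressure × rod cross-section.
Rod cross-section A_rod = π/4 × (45.4 mm)² = 1619 mm^2
F = P × A_rod

F ≈ 43.2 kN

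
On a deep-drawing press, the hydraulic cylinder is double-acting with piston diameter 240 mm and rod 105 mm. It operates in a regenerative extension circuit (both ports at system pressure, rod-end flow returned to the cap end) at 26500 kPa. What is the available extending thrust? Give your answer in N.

With equal pressure on both faces, forces on the annular region cancel; the net push is pressure × rod cross-section.
Rod cross-section A_rod = π/4 × (105 mm)² = 8659 mm^2
F = P × A_rod

F ≈ 2.29e5 N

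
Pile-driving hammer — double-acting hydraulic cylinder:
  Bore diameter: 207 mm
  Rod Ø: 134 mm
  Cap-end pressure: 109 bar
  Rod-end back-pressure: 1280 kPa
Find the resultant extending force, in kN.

Cap-side area A_cap = π/4 × (207 mm)² = 33650 mm^2
Rod-side annular area A_ann = π/4 × (207² − 134²) = 19550 mm^2
Net thrust = P_cap·A_cap − P_rod·A_ann = 366.8 kN − 25.03 kN

F ≈ 342 kN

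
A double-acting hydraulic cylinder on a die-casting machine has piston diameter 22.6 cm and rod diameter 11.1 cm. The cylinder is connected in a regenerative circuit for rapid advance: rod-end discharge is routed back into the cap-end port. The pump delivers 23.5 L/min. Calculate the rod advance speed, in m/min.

v ≈ 2.43 m/min

In regeneration the rod-end outflow joins the pump flow into the cap end, so the net volume the pump must supply per unit advance equals the rod cross-section area.
Rod cross-section A_rod = π/4 × (11.1 cm)² = 96.77 cm^2
v = Q_pump / A_rod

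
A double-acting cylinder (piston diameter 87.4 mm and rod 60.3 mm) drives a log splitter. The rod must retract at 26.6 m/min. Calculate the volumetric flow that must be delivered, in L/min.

Q ≈ 83.6 L/min

Rod-side annular area A_ann = π/4 × (87.4² − 60.3²) = 3144 mm^2
Q = A × v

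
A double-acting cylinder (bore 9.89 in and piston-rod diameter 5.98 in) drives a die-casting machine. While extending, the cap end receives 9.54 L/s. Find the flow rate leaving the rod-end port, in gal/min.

Q_out ≈ 95.9 gal/min

Cap-side area A_cap = π/4 × (9.89 in)² = 76.82 in^2
Rod-side annular area A_ann = π/4 × (9.89² − 5.98²) = 48.74 in^2
Piston speed v = Q_in/A_cap; rod-end outflow Q_out = v × A_ann = Q_in × A_ann/A_cap.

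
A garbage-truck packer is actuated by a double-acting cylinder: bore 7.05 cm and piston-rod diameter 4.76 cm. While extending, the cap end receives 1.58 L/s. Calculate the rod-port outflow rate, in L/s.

Q_out ≈ 0.860 L/s

Cap-side area A_cap = π/4 × (7.05 cm)² = 39.04 cm^2
Rod-side annular area A_ann = π/4 × (7.05² − 4.76²) = 21.24 cm^2
Piston speed v = Q_in/A_cap; rod-end outflow Q_out = v × A_ann = Q_in × A_ann/A_cap.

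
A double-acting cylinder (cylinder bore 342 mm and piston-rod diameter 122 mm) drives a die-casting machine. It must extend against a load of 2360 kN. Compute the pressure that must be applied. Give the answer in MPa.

Cap-side area A_cap = π/4 × (342 mm)² = 91860 mm^2
P = F / A = 2360 kN / A

P ≈ 25.7 MPa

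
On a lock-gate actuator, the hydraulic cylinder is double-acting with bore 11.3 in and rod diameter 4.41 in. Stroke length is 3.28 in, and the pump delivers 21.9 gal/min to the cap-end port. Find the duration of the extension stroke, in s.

t ≈ 3.90 s

Cap-side area A_cap = π/4 × (11.3 in)² = 100.3 in^2
Swept volume V = A × L; t = V / Q = A·L / Q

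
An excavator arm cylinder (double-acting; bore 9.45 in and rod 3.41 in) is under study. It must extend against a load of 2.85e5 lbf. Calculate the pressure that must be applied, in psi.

P ≈ 4060 psi

Cap-side area A_cap = π/4 × (9.45 in)² = 70.14 in^2
P = F / A = 2.85e5 lbf / A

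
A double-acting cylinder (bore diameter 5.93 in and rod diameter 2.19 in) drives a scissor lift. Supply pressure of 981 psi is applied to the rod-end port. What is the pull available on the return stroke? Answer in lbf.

Rod-side annular area A_ann = π/4 × (5.93² − 2.19²) = 23.85 in^2
On retraction the pressure acts on the annular area (bore minus rod).
F = P × A_ann

F ≈ 23400 lbf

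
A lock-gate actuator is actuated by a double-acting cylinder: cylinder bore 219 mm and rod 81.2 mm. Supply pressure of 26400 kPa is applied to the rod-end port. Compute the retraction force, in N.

F ≈ 8.58e5 N

Rod-side annular area A_ann = π/4 × (219² − 81.2²) = 32490 mm^2
On retraction the pressure acts on the annular area (bore minus rod).
F = P × A_ann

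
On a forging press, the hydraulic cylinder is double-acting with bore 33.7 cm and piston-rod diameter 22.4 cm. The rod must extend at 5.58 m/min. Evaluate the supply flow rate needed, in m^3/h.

Q ≈ 29.9 m^3/h

Cap-side area A_cap = π/4 × (33.7 cm)² = 892.0 cm^2
Q = A × v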